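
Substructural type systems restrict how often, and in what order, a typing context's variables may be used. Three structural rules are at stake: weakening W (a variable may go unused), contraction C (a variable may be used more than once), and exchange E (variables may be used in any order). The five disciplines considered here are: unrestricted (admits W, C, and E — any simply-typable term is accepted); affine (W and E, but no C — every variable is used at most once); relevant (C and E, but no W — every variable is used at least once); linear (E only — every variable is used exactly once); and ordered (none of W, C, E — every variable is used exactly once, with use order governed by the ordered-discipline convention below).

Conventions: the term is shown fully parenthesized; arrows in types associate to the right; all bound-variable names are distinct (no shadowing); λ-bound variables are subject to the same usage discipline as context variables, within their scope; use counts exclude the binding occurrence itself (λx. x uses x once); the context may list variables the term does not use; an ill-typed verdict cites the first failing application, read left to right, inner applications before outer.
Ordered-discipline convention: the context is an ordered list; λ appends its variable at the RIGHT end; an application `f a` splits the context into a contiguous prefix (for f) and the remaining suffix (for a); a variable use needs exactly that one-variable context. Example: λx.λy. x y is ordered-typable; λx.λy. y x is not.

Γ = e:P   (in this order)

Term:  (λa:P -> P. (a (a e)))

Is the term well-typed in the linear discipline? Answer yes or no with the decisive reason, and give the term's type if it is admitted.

no — needs contraction — a ×2
counts: e: 1×, a [bound]: 2×
order of uses: a, a, e
typing: well-typed — term : (P -> P) -> P
per-discipline verdicts: ordered ✗ | linear ✗ | affine ✗ | relevant ✓ | unrestricted ✓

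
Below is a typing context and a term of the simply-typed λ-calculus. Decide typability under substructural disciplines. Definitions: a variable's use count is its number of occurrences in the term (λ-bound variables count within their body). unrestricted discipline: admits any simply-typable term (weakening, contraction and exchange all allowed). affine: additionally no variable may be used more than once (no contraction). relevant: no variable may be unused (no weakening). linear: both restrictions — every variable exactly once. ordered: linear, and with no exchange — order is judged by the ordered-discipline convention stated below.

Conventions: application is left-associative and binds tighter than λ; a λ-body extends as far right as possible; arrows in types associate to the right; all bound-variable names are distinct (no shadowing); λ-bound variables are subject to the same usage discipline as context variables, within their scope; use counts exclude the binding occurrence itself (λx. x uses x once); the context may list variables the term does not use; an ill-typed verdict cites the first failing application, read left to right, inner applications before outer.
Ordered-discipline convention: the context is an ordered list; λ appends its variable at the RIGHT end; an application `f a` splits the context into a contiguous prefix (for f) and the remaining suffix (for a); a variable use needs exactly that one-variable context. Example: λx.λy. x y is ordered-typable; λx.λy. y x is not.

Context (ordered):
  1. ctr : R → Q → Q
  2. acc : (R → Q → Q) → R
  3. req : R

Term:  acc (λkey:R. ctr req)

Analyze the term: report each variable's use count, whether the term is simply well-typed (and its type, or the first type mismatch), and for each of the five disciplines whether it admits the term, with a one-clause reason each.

variable uses: ctr ×1; acc ×1; req ×1; key [bound] ×0
order of uses: acc, ctr, req
typing: ✓ — R
ordered ✗ (needs weakening: key unused)
linear ✗ (needs weakening: key unused)
affine ✓ (none of ctr, acc, req, key used more than once)
relevant ✗ (needs weakening: key unused)
unrestricted ✓ (well-typed at R; no restrictions here)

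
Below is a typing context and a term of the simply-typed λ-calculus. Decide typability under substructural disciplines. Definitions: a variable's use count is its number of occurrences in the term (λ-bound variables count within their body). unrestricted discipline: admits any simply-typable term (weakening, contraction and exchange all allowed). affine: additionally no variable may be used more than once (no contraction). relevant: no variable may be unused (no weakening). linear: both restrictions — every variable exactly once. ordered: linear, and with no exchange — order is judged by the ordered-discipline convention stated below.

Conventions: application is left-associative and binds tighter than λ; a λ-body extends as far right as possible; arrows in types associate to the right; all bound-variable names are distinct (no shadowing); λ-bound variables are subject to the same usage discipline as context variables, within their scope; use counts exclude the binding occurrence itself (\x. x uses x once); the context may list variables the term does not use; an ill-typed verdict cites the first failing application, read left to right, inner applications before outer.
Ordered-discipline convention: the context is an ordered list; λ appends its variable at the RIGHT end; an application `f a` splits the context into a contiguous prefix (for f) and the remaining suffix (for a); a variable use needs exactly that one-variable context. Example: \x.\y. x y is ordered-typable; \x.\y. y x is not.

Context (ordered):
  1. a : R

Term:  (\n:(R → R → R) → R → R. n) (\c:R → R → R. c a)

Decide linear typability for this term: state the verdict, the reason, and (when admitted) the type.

yes — each of a, n, c used exactly once; term : (R → R → R) → R → R
counts: a=1, n (bound)=1, c (bound)=1
order of uses: n, c, a
typing: well-typed — term : (R → R → R) → R → R
across the five disciplines: ordered ✗, linear ✓, affine ✓, relevant ✓, unrestricted ✓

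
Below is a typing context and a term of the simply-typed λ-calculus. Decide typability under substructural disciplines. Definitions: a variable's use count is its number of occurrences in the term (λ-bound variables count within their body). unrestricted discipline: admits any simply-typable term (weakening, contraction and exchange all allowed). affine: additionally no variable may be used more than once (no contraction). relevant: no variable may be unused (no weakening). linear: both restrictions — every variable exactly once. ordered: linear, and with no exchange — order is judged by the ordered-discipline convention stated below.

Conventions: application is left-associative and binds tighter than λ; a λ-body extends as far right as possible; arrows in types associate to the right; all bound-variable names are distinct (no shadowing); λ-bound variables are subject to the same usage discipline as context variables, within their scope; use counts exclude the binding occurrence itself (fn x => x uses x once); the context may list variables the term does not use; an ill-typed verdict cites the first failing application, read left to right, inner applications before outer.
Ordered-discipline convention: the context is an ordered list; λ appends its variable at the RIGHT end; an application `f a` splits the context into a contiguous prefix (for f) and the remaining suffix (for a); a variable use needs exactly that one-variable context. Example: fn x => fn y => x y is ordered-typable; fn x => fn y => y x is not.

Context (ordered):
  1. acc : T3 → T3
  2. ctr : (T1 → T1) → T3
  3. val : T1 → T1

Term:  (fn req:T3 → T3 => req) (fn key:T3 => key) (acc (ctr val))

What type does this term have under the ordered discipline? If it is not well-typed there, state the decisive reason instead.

term : T3
counts: acc: 1×; ctr: 1×; val: 1×; req (λ-bound): 1×; key (λ-bound): 1×
order of uses: req, key, acc, ctr, val
typing: well-typed — term : T3
summary: ordered ✓ · linear ✓ · affine ✓ · relevant ✓ · unrestricted ✓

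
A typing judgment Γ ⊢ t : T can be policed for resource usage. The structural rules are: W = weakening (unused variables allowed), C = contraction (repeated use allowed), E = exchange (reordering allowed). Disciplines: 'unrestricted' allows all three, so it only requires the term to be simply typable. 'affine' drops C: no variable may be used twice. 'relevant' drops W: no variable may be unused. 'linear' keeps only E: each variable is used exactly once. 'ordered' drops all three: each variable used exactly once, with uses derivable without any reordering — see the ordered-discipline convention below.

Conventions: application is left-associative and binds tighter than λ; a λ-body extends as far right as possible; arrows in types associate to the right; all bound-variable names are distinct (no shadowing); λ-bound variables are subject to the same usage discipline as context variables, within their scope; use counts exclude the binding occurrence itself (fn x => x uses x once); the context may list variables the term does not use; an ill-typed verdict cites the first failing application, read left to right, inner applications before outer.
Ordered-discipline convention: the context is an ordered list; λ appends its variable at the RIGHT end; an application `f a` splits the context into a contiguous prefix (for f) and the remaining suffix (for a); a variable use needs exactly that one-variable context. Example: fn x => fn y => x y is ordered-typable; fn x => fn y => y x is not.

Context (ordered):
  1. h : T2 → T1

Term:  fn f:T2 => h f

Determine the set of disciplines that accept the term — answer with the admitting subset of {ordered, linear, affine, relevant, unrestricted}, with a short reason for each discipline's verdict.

admitting disciplines: ordered, linear, affine, relevant, unrestricted
counts: h=1, f [bound]=1
use order (left to right): h, f
typing: well-typed — term : T2 → T1
ordered: ✓ — one use each (h, f); ordered split holds
linear: ✓ — single use per variable (h, f)
affine: ✓ — none of h, f used more than once
relevant: ✓ — at least one use each (h, f)
unrestricted: ✓ — simply typable at T2 → T1; W, C, E all held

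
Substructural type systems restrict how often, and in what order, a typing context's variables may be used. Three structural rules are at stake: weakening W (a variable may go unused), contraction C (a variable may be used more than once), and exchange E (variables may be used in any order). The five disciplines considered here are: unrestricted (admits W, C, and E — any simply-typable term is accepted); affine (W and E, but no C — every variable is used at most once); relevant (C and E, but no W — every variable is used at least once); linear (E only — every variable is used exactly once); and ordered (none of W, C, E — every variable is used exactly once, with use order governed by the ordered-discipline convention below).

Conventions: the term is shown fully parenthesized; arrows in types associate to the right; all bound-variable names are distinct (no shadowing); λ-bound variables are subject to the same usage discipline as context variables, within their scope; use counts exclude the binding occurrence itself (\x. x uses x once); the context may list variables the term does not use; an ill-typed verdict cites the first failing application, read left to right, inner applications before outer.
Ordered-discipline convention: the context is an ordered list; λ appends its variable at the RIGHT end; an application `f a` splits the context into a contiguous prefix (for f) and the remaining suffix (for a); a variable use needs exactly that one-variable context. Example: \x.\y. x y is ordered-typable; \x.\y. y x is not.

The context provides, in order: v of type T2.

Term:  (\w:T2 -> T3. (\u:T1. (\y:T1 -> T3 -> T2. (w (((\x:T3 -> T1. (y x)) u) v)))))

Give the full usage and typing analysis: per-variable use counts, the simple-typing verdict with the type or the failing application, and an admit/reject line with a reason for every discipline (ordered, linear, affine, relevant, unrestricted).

use counts: v: 1, w (bound): 1, u (bound): 1, y (bound): 1, x (bound): 1
use order (left to right): w, y, x, u, v
typing: ill-typed: a function awaiting T1 gets T3 -> T1
ordered: ✗ — fails simple typing
linear: ✗ — a type mismatch blocks all five
affine: ✗ — the type mismatch rejects it
relevant: ✗ — not simply typable
unrestricted: ✗ — fails simple typing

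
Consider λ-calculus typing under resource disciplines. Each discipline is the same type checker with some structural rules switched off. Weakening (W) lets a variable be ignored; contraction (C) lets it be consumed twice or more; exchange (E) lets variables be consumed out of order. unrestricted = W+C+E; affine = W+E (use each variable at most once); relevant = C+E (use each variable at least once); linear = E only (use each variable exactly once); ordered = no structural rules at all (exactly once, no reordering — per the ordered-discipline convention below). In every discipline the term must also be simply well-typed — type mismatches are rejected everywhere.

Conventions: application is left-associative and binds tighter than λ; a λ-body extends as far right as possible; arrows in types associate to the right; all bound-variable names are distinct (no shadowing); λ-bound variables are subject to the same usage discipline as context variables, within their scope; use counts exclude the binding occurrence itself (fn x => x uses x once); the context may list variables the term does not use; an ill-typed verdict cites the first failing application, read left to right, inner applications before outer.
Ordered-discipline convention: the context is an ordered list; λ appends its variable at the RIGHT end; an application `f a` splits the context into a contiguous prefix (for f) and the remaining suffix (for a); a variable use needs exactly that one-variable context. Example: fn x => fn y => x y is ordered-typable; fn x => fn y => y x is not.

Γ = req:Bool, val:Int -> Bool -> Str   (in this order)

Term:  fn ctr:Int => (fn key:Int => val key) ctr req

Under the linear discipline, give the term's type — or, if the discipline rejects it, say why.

term : Int -> Str
use counts: req ×1, val ×1, ctr (λ-bound) ×1, key (λ-bound) ×1
left-to-right use order: val, key, ctr, req
typing: ✓ — Int -> Str
across the five disciplines: ordered ✗ | linear ✓ | affine ✓ | relevant ✓ | unrestricted ✓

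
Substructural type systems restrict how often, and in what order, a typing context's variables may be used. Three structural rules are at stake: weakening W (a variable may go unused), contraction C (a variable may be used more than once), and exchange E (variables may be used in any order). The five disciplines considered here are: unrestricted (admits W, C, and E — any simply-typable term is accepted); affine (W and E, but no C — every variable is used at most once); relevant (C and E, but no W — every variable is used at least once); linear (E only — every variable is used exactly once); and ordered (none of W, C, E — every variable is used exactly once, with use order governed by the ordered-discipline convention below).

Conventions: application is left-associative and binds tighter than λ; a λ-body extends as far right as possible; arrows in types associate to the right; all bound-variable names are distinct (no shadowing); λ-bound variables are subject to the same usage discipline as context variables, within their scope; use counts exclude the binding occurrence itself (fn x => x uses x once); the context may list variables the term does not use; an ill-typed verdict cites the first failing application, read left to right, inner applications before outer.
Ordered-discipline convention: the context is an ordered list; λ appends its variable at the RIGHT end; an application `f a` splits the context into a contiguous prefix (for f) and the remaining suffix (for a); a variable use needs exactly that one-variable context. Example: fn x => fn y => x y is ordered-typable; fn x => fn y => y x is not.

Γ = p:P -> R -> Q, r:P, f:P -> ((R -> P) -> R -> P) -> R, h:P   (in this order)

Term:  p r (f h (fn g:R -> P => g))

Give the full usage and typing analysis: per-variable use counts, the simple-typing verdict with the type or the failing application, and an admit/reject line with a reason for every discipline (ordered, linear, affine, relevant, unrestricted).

usage: p: 1×, r: 1×, f: 1×, h: 1×, g [bound]: 1×
uses in reading order: p, r, f, h, g
typing: well-typed — term : Q
ordered ✓ (single-use (p, r, f, h, g), ordered derivation ok)
linear ✓ (single use per variable (p, r, f, h, g))
affine ✓ (at most one use each (p, r, f, h, g))
relevant ✓ (p, r, f, h, g: all used, weakening unneeded)
unrestricted ✓ (typability at Q is all that's needed)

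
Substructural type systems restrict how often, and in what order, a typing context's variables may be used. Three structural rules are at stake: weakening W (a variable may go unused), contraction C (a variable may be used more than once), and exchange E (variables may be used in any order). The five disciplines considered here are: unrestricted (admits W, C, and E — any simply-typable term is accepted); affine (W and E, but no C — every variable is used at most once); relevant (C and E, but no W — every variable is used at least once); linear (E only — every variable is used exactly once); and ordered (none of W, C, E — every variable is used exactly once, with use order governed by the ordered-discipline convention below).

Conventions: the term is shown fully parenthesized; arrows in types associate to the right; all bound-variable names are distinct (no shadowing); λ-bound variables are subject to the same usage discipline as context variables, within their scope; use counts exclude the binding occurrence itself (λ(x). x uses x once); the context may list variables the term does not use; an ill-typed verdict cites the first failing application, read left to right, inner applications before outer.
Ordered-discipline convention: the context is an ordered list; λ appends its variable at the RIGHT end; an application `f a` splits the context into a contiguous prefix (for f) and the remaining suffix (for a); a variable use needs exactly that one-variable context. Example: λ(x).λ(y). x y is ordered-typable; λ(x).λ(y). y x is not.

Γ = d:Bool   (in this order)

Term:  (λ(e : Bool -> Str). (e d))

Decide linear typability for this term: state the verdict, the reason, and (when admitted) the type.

yes — exactly-once usage across d, e; term : (Bool -> Str) -> Str
use counts: d: 1×, e (λ-bound): 1×
order of uses: e, d
typing: well-typed at (Bool -> Str) -> Str
summary: ordered ✗ | linear ✓ | affine ✓ | relevant ✓ | unrestricted ✓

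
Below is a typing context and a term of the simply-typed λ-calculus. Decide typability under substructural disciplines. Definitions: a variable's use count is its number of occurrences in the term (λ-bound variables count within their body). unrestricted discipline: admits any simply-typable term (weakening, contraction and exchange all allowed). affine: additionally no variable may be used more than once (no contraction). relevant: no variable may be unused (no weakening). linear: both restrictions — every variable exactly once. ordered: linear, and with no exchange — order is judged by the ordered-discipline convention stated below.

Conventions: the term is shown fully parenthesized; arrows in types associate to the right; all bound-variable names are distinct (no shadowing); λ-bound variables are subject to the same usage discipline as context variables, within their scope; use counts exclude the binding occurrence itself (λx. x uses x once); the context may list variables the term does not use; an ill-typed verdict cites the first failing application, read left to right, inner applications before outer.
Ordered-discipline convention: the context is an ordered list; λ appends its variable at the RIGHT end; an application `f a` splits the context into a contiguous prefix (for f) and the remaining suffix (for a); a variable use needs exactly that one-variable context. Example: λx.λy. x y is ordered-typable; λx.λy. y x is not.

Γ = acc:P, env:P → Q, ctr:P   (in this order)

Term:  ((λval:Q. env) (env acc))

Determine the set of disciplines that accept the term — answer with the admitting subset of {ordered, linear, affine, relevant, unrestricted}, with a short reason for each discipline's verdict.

admitted in: unrestricted
counts: acc ×1; env ×2; ctr ×0; val [bound] ×0
order of uses: env, env, acc
typing: the term checks, with type P → Q
ordered ✗ (env ×2 used more than once (contraction); unused: ctr, val — weakening required)
linear ✗ (env ×2 used more than once (contraction); unused: ctr, val — weakening required)
affine ✗ (env ×2 used more than once (contraction))
relevant ✗ (unused: ctr, val — weakening required)
unrestricted ✓ (simply typable at P → Q; W, C, E all held)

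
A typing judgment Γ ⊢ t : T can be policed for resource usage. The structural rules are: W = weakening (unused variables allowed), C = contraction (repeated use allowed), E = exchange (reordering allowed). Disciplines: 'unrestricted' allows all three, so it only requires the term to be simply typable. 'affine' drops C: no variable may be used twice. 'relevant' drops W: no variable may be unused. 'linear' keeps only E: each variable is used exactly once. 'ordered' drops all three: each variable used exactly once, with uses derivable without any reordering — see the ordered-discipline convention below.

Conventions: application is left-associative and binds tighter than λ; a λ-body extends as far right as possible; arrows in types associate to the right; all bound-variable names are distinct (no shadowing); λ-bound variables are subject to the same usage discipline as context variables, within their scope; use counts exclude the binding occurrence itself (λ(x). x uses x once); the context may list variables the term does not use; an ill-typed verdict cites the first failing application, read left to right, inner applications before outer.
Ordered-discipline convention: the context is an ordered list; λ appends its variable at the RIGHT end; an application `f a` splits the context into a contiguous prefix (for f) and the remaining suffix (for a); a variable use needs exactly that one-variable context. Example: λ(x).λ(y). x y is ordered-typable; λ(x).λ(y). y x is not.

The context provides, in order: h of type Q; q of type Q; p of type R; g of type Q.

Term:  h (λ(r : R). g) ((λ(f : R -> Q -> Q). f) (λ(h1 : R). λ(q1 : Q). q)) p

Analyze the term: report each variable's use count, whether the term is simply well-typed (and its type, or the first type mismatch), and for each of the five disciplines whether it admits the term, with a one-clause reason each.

usage: h: 1×, q: 1×, p: 1×, g: 1×, r [bound]: 0×, f [bound]: 1×, h1 [bound]: 0×, q1 [bound]: 0×
uses in reading order: h, g, f, q, p
typing: ill-typed: applying a non-function (Q)
ordered: ✗, a type mismatch blocks all five
linear: ✗, the type mismatch rejects it
affine: ✗, not simply typable
relevant: ✗, fails simple typing
unrestricted: ✗, a type mismatch blocks all five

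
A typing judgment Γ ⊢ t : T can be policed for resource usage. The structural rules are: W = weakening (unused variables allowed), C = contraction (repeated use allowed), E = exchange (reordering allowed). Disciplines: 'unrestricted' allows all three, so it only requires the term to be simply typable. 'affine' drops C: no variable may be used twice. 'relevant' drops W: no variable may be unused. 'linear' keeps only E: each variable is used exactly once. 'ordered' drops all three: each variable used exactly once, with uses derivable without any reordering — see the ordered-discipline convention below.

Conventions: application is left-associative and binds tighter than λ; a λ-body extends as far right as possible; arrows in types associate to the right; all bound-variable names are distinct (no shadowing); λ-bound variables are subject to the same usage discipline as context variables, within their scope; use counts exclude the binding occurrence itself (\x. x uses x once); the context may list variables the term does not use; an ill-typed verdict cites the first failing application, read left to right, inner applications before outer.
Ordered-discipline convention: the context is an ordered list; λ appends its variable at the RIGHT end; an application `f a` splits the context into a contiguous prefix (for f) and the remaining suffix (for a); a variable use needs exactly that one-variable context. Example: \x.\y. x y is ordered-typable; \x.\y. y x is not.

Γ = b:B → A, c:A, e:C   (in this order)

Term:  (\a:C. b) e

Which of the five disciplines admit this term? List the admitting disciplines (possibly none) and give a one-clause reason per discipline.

admitting disciplines: affine, unrestricted
counts: b ×1; c ×0; e ×1; a (λ-bound) ×0
uses in reading order: b, e
typing: the term checks, with type B → A
ordered: ✗ — needs weakening: c, a unused
linear: ✗ — needs weakening: c, a unused
affine: ✓ — b, c, e, a: no repeats, contraction unneeded
relevant: ✗ — needs weakening: c, a unused
unrestricted: ✓ — typability at B → A is all that's needed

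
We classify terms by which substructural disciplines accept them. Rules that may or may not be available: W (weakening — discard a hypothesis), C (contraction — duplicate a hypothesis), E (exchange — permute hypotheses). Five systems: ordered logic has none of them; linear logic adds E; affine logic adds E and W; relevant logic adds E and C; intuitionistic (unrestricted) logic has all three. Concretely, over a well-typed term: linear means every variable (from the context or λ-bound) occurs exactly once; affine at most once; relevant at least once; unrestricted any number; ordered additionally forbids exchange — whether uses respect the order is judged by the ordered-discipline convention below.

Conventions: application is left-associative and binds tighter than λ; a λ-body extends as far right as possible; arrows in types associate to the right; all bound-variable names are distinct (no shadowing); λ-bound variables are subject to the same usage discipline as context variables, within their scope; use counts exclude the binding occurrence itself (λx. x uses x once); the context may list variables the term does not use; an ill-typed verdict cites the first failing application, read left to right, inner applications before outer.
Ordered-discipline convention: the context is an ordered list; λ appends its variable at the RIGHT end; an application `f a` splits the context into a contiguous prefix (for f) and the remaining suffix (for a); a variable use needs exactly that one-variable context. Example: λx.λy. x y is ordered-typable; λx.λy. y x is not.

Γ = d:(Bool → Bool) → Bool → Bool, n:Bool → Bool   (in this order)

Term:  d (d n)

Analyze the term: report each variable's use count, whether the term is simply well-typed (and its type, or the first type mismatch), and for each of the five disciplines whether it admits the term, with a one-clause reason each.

variable uses: d=2; n=1
order of uses: d, d, n
typing: ✓ — Bool → Bool
ordered: ✗ — repeated use of d ×2
linear: ✗ — repeated use of d ×2
affine: ✗ — repeated use of d ×2
relevant: ✓ — at least one use each (d, n)
unrestricted: ✓ — typability at Bool → Bool is all that's needed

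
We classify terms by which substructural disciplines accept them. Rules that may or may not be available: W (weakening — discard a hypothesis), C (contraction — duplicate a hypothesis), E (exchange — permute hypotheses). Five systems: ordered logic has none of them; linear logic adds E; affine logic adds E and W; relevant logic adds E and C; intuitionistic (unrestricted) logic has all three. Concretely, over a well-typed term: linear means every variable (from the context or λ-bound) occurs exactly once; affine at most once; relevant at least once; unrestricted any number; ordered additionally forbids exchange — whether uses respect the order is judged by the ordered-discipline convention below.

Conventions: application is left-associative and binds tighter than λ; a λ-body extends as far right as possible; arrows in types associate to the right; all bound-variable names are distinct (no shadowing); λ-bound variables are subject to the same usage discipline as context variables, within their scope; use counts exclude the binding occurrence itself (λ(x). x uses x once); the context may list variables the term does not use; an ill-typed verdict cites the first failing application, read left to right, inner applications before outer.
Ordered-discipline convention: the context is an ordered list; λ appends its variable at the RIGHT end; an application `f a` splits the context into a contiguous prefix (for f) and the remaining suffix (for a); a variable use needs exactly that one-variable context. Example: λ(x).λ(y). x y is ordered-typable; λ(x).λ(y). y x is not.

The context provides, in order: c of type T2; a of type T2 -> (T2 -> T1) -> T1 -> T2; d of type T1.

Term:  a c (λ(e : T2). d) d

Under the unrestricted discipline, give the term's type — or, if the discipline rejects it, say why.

term : T2
usage: c: 1×; a: 1×; d: 2×; e [bound]: 0×
left-to-right use order: a, c, d, d
typing: the term checks, with type T2
across the five disciplines: ordered ✗; linear ✗; affine ✗; relevant ✗; unrestricted ✓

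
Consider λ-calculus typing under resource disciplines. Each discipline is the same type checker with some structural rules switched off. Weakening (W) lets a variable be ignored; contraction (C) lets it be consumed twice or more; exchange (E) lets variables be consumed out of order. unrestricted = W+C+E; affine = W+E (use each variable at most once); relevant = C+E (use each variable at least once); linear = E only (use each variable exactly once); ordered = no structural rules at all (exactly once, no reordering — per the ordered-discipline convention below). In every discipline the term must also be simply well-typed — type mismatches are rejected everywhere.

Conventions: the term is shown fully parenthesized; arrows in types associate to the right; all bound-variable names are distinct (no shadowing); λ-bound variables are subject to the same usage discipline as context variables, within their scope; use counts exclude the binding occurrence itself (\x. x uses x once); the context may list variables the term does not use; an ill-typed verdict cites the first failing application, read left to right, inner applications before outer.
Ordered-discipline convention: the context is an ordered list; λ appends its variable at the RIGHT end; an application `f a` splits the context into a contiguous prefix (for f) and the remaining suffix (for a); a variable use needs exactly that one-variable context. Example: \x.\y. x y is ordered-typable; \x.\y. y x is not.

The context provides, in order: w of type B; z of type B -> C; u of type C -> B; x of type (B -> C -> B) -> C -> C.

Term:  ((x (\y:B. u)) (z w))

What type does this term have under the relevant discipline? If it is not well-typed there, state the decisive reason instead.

not well-typed under relevant — unused: y — weakening required
counts: w ×1, z ×1, u ×1, x ×1, y [bound] ×0
left-to-right use order: x, u, z, w
typing: well-typed at C
per-discipline verdicts: ordered ✗ | linear ✗ | affine ✓ | relevant ✗ | unrestricted ✓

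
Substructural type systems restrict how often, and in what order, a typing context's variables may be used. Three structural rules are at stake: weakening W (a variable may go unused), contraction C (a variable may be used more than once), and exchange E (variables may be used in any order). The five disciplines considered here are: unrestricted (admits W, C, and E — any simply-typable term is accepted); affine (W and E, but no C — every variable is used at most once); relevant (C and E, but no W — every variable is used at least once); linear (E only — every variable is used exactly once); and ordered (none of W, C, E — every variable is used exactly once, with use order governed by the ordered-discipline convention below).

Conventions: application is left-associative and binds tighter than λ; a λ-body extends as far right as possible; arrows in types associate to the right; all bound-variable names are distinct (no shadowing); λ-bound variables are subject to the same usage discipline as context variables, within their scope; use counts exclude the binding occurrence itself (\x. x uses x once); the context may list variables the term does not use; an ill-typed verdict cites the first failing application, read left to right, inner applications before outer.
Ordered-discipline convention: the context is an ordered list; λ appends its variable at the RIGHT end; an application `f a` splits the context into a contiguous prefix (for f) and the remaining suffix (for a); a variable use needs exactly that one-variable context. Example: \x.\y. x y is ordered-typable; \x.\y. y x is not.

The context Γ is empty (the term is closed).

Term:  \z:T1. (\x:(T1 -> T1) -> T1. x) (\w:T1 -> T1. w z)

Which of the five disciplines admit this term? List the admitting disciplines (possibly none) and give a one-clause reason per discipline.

admitted in: linear, affine, relevant, unrestricted
variable uses: z [bound] ×1; x [bound] ×1; w [bound] ×1
left-to-right use order: x, w, z
typing: well-typed — term : T1 -> (T1 -> T1) -> T1
ordered: ✗ — no contiguous prefix/suffix split fits x, w, z
linear: ✓ — single use per variable (z, x, w)
affine: ✓ — z, x, w: no repeats, contraction unneeded
relevant: ✓ — none of z, x, w goes unused
unrestricted: ✓ — typability at T1 -> (T1 -> T1) -> T1 is all that's needed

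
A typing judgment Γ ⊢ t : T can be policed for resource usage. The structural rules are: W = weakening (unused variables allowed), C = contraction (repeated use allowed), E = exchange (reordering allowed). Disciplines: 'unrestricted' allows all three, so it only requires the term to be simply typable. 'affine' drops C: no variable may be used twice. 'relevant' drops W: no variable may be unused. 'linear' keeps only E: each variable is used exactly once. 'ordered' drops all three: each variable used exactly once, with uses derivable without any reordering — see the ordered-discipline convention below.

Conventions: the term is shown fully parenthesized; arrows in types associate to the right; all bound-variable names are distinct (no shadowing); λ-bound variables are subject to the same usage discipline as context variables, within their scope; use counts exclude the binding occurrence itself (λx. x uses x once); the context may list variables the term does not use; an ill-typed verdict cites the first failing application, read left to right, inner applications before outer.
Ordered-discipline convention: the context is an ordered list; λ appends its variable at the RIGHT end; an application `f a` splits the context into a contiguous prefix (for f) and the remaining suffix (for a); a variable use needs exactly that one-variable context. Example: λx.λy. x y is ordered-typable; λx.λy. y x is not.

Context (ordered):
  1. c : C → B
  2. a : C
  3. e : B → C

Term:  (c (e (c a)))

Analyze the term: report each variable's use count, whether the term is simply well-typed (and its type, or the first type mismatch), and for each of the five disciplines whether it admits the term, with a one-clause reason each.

usage: c=2, a=1, e=1
use order (left to right): c, e, c, a
typing: well-typed — term : B
ordered: ✗, needs contraction — c ×2
linear: ✗, needs contraction — c ×2
affine: ✗, needs contraction — c ×2
relevant: ✓, none of c, a, e goes unused
unrestricted: ✓, type-checks (B) and nothing is barred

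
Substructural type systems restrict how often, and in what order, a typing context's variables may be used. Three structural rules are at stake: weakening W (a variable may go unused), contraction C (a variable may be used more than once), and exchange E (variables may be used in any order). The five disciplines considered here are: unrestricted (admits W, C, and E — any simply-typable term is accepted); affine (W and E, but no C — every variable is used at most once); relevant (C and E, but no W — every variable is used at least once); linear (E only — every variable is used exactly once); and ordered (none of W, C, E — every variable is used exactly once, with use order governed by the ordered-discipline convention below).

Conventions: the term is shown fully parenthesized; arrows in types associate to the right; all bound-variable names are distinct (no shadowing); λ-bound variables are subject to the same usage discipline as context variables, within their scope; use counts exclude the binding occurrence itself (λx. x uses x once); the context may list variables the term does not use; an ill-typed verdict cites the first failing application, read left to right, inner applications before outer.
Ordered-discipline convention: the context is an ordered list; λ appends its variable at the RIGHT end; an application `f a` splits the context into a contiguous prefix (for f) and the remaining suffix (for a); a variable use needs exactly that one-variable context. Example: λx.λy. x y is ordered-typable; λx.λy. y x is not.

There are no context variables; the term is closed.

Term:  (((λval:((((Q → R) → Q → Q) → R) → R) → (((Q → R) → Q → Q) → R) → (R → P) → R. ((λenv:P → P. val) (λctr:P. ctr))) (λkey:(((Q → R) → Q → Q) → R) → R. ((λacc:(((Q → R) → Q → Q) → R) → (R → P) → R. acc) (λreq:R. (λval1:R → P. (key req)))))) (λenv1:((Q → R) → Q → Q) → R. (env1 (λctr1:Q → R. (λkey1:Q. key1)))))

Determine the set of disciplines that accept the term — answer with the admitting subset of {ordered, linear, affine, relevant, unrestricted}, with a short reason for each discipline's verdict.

admitted in: none
counts: val (λ-bound): 1×, env (λ-bound): 0×, ctr (λ-bound): 1×, key (λ-bound): 1×, acc (λ-bound): 1×, req (λ-bound): 1×, val1 (λ-bound): 0×, env1 (λ-bound): 1×, ctr1 (λ-bound): 0×, key1 (λ-bound): 1×
left-to-right use order: val, ctr, acc, key, req, env1, key1
typing: ill-typed: an application expects ((Q → R) → Q → Q) → R but receives R
ordered: ✗, not simply typable
linear: ✗, fails simple typing
affine: ✗, a type mismatch blocks all five
relevant: ✗, the type mismatch rejects it
unrestricted: ✗, not simply typable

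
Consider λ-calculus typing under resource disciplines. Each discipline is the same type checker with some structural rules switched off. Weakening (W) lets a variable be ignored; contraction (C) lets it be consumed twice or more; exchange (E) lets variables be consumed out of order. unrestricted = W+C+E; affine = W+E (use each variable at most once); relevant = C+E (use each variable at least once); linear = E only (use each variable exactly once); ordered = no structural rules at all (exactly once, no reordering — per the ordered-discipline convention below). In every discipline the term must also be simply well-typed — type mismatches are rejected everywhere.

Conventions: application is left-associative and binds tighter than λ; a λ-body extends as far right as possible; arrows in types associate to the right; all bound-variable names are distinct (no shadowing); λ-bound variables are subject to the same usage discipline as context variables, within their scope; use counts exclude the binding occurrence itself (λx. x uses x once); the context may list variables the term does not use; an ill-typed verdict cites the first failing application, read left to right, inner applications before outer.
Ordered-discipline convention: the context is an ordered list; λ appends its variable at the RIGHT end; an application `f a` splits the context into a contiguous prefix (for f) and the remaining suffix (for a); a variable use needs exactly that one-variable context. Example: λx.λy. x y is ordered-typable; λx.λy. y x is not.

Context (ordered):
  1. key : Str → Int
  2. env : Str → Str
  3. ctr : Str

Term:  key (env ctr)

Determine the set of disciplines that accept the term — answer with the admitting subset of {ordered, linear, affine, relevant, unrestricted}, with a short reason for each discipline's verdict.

admitted by: ordered, linear, affine, relevant, unrestricted
variable uses: key: 1, env: 1, ctr: 1
use order (left to right): key, env, ctr
typing: well-typed at Int
ordered ✓ (one use each (key, env, ctr); ordered split holds)
linear ✓ (exactly-once usage across key, env, ctr)
affine ✓ (no duplicate uses among key, env, ctr)
relevant ✓ (every one of key, env, ctr appears)
unrestricted ✓ (typability at Int is all that's needed)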